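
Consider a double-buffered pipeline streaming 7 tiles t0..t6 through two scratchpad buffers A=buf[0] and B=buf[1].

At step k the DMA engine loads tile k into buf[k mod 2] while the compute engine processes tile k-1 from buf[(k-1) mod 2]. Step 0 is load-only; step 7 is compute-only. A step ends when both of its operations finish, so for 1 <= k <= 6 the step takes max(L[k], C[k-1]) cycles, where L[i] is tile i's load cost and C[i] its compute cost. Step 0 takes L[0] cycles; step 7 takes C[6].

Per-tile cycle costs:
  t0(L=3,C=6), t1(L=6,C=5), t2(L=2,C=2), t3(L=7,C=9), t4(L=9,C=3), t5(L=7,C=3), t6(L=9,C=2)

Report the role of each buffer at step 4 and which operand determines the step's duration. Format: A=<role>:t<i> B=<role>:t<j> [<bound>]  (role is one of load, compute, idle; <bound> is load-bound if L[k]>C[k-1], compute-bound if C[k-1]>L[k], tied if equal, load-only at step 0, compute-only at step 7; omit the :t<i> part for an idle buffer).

step 4: A=load:t4 B=compute:t3 [tied]

  0. 3=3c; end=3; A:t0 B:-
  1. max(6,6)=6c; end=9; A:t0 B:t1
  2. max(2,5)=5c; end=14; A:t2 B:t1
  3. max(7,2)=7c; end=21; A:t2 B:t3
  4. max(9,9)=9c; end=30; A:t4 B:t3
  5. max(7,3)=7c; end=37; A:t4 B:t5
  6. max(9,3)=9c; end=46; A:t6 B:t5
  7. 2=2c; end=48; A:t6 B:t5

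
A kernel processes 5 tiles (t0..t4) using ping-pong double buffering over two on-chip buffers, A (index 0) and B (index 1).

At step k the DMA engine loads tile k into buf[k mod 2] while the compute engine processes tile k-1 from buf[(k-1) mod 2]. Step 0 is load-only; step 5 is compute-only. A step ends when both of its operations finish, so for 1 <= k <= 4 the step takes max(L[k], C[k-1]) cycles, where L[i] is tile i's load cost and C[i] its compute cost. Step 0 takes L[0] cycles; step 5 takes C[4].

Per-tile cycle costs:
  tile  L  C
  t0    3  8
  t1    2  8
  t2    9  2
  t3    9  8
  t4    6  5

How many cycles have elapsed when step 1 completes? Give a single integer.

step 0: L[0]=3 → dur=3, Σ=3 | A=load:t0 B=idle [load-only]
step 1: L[1]=2 C[0]=8 → dur=8, Σ=11 | A=compute:t0 B=load:t1 [compute-bound]
step 2: L[2]=9 C[1]=8 → dur=9, Σ=20 | A=load:t2 B=compute:t1 [load-bound]
step 3: L[3]=9 C[2]=2 → dur=9, Σ=29 | A=compute:t2 B=load:t3 [load-bound]
step 4: L[4]=6 C[3]=8 → dur=8, Σ=37 | A=load:t4 B=compute:t3 [compute-bound]
step 5: C[4]=5 → dur=5, Σ=42 | A=compute:t4 B=idle [compute-only]

end_cycle[1] = 11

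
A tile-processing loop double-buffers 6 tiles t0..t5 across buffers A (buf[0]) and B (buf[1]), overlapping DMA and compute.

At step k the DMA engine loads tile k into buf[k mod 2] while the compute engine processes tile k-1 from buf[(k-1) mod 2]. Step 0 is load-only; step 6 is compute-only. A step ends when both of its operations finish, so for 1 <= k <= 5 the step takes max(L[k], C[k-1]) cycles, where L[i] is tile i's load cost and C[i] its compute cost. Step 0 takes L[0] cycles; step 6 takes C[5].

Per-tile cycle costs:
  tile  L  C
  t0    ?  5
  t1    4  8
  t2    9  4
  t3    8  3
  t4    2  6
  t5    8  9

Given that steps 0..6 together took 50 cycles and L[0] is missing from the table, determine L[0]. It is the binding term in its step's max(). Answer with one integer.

L[0] = 8

step 0 = dur = L[0]=? = L[0]  (unknown; binding)
step 1 = dur = max(L[1]=4, C[0]=5) = 5
step 2 = dur = max(L[2]=9, C[1]=8) = 9
step 3 = dur = max(L[3]=8, C[2]=4) = 8
step 4 = dur = max(L[4]=2, C[3]=3) = 3
step 5 = dur = max(L[5]=8, C[4]=6) = 8
step 6 = dur = C[5]=9 = 9
sum of known step durations = 42
dur[0] = total - known = 50 - 42 = 8
L[0] is the binding max in step 0, so L[0] = dur[0] = 8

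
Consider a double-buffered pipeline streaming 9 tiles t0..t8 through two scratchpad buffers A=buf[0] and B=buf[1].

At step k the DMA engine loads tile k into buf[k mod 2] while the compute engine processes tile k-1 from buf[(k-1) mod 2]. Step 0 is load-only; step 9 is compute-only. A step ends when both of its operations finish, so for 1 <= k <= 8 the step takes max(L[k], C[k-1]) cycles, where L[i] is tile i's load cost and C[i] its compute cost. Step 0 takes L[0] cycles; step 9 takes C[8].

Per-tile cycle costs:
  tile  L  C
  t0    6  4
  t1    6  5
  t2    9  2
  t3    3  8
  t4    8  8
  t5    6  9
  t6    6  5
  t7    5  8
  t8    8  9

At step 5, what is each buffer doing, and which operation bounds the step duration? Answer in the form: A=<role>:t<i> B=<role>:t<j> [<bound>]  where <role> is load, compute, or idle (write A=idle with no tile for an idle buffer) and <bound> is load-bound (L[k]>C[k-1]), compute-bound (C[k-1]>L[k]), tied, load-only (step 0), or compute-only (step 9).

step 5: A=compute:t4 B=load:t5 [compute-bound]

k=0 load=t0/6c comp=- wait=6 total=6
k=1 load=t1/6c comp=t0/4c wait=6 total=12
k=2 load=t2/9c comp=t1/5c wait=9 total=21
k=3 load=t3/3c comp=t2/2c wait=3 total=24
k=4 load=t4/8c comp=t3/8c wait=8 total=32
k=5 load=t5/6c comp=t4/8c wait=8 total=40
k=6 load=t6/6c comp=t5/9c wait=9 total=49
k=7 load=t7/5c comp=t6/5c wait=5 total=54
k=8 load=t8/8c comp=t7/8c wait=8 total=62
k=9 load=- comp=t8/9c wait=9 total=71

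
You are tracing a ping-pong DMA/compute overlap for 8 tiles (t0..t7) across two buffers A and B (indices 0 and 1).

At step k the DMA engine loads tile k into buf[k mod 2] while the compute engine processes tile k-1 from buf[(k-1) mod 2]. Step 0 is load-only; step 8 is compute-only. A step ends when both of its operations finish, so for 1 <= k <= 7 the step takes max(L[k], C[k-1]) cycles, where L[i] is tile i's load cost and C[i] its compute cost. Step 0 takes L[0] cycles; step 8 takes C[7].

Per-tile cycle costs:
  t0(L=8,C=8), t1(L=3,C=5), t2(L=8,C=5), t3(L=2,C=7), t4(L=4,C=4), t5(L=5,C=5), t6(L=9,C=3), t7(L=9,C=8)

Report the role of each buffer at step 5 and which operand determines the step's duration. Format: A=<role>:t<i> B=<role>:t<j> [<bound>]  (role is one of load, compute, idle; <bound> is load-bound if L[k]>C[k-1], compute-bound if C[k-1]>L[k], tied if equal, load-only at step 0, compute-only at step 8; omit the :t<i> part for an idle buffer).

step 5: A=compute:t4 B=load:t5 [load-bound]

  0. 8=8c; end=8; A:t0 B:-
  1. max(3,8)=8c; end=16; A:t0 B:t1
  2. max(8,5)=8c; end=24; A:t2 B:t1
  3. max(2,5)=5c; end=29; A:t2 B:t3
  4. max(4,7)=7c; end=36; A:t4 B:t3
  5. max(5,4)=5c; end=41; A:t4 B:t5
  6. max(9,5)=9c; end=50; A:t6 B:t5
  7. max(9,3)=9c; end=59; A:t6 B:t7
  8. 8=8c; end=67; A:t6 B:t7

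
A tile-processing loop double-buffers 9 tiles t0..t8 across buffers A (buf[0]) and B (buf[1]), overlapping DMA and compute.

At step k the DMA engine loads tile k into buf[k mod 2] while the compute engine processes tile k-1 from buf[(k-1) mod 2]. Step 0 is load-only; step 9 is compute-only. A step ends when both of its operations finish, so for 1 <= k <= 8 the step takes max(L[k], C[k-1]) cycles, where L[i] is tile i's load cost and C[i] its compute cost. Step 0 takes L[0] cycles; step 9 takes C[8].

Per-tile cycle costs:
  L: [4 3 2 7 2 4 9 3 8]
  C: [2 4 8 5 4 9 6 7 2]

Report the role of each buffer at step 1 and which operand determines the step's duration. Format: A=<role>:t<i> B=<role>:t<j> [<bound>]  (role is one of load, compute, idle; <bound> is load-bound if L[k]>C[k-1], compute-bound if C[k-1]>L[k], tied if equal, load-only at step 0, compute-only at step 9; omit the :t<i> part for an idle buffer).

step 1: A=compute:t0 B=load:t1 [load-bound]

  0. 4=4c; end=4; A:t0 B:-
  1. max(3,2)=3c; end=7; A:t0 B:t1
  2. max(2,4)=4c; end=11; A:t2 B:t1
  3. max(7,8)=8c; end=19; A:t2 B:t3
  4. max(2,5)=5c; end=24; A:t4 B:t3
  5. max(4,4)=4c; end=28; A:t4 B:t5
  6. max(9,9)=9c; end=37; A:t6 B:t5
  7. max(3,6)=6c; end=43; A:t6 B:t7
  8. max(8,7)=8c; end=51; A:t8 B:t7
  9. 2=2c; end=53; A:t8 B:t7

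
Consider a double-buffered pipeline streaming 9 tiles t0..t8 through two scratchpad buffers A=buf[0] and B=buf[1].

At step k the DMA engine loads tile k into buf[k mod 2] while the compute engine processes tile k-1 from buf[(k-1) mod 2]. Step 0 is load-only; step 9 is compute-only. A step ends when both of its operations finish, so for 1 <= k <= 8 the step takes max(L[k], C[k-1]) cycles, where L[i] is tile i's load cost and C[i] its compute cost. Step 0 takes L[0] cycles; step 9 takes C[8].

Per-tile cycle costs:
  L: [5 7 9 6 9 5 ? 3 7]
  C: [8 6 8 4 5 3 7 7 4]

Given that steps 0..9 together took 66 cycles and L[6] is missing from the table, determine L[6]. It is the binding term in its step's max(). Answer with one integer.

step 0 | dur = L[0]=5 = 5
step 1 | dur = max(L[1]=7, C[0]=8) = 8
step 2 | dur = max(L[2]=9, C[1]=6) = 9
step 3 | dur = max(L[3]=6, C[2]=8) = 8
step 4 | dur = max(L[4]=9, C[3]=4) = 9
step 5 | dur = max(L[5]=5, C[4]=5) = 5
step 6 | dur = max(L[6]=?, C[5]=3) = L[6]  (unknown; binding)
step 7 | dur = max(L[7]=3, C[6]=7) = 7
step 8 | dur = max(L[8]=7, C[7]=7) = 7
step 9 | dur = C[8]=4 = 4
sum of known step durations = 62
dur[6] = total - known = 66 - 62 = 4
L[6] is the binding max in step 6, so L[6] = dur[6] = 4

L[6] = 4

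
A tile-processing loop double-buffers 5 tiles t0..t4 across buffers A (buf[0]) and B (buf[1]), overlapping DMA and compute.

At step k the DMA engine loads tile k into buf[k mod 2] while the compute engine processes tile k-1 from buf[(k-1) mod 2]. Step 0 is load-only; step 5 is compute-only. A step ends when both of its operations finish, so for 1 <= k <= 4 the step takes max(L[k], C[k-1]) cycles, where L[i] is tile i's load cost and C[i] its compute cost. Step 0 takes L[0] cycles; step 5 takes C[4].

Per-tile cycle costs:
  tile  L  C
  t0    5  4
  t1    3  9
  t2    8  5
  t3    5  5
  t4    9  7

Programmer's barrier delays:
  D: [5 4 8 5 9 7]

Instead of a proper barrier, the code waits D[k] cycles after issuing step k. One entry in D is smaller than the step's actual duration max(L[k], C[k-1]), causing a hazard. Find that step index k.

hazard at step 2

step 0: need L[0]=5 = 5; D[0]=5 ok
step 1: need max(L[1]=3,C[0]=4) = 4; D[1]=4 ok
step 2: need max(L[2]=8,C[1]=9) = 9; D[2]=8 SHORT
step 3: need max(L[3]=5,C[2]=5) = 5; D[3]=5 ok
step 4: need max(L[4]=9,C[3]=5) = 9; D[4]=9 ok
step 5: need C[4]=7 = 7; D[5]=7 ok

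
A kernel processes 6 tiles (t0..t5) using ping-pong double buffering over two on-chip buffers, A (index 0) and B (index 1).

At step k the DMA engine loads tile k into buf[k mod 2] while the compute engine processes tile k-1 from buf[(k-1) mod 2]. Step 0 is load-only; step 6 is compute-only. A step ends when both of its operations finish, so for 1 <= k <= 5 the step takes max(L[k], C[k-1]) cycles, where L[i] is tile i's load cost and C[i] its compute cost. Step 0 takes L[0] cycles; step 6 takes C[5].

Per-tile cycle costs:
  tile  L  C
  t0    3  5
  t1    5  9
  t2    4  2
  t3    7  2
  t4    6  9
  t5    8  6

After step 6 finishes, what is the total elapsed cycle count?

k=0 load=t0/3c comp=- wait=3 total=3
k=1 load=t1/5c comp=t0/5c wait=5 total=8
k=2 load=t2/4c comp=t1/9c wait=9 total=17
k=3 load=t3/7c comp=t2/2c wait=7 total=24
k=4 load=t4/6c comp=t3/2c wait=6 total=30
k=5 load=t5/8c comp=t4/9c wait=9 total=39
k=6 load=- comp=t5/6c wait=6 total=45

end_cycle[6] = 45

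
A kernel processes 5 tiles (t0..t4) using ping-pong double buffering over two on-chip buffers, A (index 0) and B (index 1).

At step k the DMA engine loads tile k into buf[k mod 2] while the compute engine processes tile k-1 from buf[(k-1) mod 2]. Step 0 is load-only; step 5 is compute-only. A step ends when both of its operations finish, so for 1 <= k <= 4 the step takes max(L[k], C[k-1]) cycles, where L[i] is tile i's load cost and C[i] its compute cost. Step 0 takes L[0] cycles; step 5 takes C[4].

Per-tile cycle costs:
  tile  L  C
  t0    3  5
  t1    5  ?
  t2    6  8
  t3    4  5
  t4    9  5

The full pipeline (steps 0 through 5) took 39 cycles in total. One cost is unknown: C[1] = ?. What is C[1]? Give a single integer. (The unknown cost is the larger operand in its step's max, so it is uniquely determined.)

C[1] = 9

step 0 | dur = L[0]=3 = 3
step 1 | dur = max(L[1]=5, C[0]=5) = 5
step 2 | dur = max(L[2]=6, C[1]=?) = C[1]  (unknown; binding)
step 3 | dur = max(L[3]=4, C[2]=8) = 8
step 4 | dur = max(L[4]=9, C[3]=5) = 9
step 5 | dur = C[4]=5 = 5
sum of known step durations = 30
dur[2] = total - known = 39 - 30 = 9
C[1] is the binding max in step 2, so C[1] = dur[2] = 9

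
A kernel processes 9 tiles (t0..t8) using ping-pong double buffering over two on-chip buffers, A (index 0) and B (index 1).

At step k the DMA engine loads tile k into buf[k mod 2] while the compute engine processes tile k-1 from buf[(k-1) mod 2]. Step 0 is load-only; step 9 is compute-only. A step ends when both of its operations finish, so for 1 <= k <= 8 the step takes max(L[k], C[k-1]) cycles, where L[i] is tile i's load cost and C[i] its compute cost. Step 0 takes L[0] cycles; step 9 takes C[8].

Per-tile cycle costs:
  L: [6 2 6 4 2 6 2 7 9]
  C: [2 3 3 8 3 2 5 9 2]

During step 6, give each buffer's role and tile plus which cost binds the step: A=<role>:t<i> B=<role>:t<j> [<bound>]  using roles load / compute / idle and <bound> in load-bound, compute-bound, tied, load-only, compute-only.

step 6: A=load:t6 B=compute:t5 [tied]

k=0 load=t0/6c comp=- wait=6 total=6
k=1 load=t1/2c comp=t0/2c wait=2 total=8
k=2 load=t2/6c comp=t1/3c wait=6 total=14
k=3 load=t3/4c comp=t2/3c wait=4 total=18
k=4 load=t4/2c comp=t3/8c wait=8 total=26
k=5 load=t5/6c comp=t4/3c wait=6 total=32
k=6 load=t6/2c comp=t5/2c wait=2 total=34
k=7 load=t7/7c comp=t6/5c wait=7 total=41
k=8 load=t8/9c comp=t7/9c wait=9 total=50
k=9 load=- comp=t8/2c wait=2 total=52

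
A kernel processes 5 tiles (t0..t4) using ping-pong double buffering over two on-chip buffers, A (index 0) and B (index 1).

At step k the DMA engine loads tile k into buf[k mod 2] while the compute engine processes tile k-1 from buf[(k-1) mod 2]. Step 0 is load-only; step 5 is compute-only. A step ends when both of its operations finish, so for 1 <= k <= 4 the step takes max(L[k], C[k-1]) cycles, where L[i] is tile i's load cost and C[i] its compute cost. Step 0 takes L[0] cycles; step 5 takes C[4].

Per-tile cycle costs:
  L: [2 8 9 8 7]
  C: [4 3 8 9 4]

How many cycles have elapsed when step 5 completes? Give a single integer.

end_cycle[5] = 40

[0] DMA t0→A (2c) ∥ CU idle ⇒ 2c, clock 2
[1] DMA t1→B (8c) ∥ CU A:t0 (4c) ⇒ 8c, clock 10
[2] DMA t2→A (9c) ∥ CU B:t1 (3c) ⇒ 9c, clock 19
[3] DMA t3→B (8c) ∥ CU A:t2 (8c) ⇒ 8c, clock 27
[4] DMA t4→A (7c) ∥ CU B:t3 (9c) ⇒ 9c, clock 36
[5] DMA idle ∥ CU A:t4 (4c) ⇒ 4c, clock 40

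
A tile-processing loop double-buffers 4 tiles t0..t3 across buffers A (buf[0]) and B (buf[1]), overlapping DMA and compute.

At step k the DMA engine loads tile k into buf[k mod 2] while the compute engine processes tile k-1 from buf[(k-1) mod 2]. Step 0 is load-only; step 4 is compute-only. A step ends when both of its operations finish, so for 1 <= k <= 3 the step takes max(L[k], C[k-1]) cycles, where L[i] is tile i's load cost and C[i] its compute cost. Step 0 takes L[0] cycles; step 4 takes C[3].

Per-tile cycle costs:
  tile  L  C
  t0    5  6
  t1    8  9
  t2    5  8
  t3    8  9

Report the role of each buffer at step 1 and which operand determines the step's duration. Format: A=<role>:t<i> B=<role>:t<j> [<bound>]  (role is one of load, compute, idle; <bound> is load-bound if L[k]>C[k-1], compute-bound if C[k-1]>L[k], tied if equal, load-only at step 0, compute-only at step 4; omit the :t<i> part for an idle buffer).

step 1: A=compute:t0 B=load:t1 [load-bound]

k=0 load=t0/5c comp=- wait=5 total=5
k=1 load=t1/8c comp=t0/6c wait=8 total=13
k=2 load=t2/5c comp=t1/9c wait=9 total=22
k=3 load=t3/8c comp=t2/8c wait=8 total=30
k=4 load=- comp=t3/9c wait=9 total=39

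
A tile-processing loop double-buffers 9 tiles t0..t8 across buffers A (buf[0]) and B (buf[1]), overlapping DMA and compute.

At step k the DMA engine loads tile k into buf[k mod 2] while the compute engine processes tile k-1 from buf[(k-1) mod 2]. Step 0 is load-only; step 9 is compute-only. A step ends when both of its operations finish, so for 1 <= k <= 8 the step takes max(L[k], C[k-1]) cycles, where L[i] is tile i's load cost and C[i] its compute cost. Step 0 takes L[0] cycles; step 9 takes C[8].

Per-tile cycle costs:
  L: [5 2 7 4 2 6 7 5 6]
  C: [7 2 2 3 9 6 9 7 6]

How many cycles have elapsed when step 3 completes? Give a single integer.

  0. 5=5c; end=5; A:t0 B:-
  1. max(2,7)=7c; end=12; A:t0 B:t1
  2. max(7,2)=7c; end=19; A:t2 B:t1
  3. max(4,2)=4c; end=23; A:t2 B:t3
  4. max(2,3)=3c; end=26; A:t4 B:t3
  5. max(6,9)=9c; end=35; A:t4 B:t5
  6. max(7,6)=7c; end=42; A:t6 B:t5
  7. max(5,9)=9c; end=51; A:t6 B:t7
  8. max(6,7)=7c; end=58; A:t8 B:t7
  9. 6=6c; end=64; A:t8 B:t7

end_cycle[3] = 23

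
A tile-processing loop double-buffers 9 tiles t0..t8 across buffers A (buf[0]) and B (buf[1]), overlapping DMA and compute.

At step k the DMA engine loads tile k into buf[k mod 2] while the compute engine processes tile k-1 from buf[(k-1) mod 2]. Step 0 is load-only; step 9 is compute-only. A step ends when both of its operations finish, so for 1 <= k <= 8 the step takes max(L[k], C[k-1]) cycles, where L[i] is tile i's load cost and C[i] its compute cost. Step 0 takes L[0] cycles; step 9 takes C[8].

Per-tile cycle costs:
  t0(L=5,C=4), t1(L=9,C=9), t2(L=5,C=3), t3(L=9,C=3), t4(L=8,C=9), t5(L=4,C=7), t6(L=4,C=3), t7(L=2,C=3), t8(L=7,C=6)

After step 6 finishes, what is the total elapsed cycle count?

k=0 load=t0/5c comp=- wait=5 total=5
k=1 load=t1/9c comp=t0/4c wait=9 total=14
k=2 load=t2/5c comp=t1/9c wait=9 total=23
k=3 load=t3/9c comp=t2/3c wait=9 total=32
k=4 load=t4/8c comp=t3/3c wait=8 total=40
k=5 load=t5/4c comp=t4/9c wait=9 total=49
k=6 load=t6/4c comp=t5/7c wait=7 total=56
k=7 load=t7/2c comp=t6/3c wait=3 total=59
k=8 load=t8/7c comp=t7/3c wait=7 total=66
k=9 load=- comp=t8/6c wait=6 total=72

end_cycle[6] = 56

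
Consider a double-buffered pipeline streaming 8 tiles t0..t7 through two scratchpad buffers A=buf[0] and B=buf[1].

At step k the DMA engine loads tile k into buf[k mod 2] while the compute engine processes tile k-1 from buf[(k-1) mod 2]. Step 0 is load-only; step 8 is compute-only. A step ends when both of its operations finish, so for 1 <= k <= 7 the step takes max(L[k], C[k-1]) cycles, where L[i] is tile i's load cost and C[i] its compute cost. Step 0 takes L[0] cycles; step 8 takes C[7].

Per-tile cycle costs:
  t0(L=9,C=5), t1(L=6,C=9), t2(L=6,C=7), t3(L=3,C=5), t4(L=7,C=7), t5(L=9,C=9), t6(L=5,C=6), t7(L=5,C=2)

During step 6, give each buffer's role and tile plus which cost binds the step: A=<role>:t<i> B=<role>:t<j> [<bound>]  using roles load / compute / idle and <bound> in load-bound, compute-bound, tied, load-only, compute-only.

  0. 9=9c; end=9; A:t0 B:-
  1. max(6,5)=6c; end=15; A:t0 B:t1
  2. max(6,9)=9c; end=24; A:t2 B:t1
  3. max(3,7)=7c; end=31; A:t2 B:t3
  4. max(7,5)=7c; end=38; A:t4 B:t3
  5. max(9,7)=9c; end=47; A:t4 B:t5
  6. max(5,9)=9c; end=56; A:t6 B:t5
  7. max(5,6)=6c; end=62; A:t6 B:t7
  8. 2=2c; end=64; A:t6 B:t7

step 6: A=load:t6 B=compute:t5 [compute-bound]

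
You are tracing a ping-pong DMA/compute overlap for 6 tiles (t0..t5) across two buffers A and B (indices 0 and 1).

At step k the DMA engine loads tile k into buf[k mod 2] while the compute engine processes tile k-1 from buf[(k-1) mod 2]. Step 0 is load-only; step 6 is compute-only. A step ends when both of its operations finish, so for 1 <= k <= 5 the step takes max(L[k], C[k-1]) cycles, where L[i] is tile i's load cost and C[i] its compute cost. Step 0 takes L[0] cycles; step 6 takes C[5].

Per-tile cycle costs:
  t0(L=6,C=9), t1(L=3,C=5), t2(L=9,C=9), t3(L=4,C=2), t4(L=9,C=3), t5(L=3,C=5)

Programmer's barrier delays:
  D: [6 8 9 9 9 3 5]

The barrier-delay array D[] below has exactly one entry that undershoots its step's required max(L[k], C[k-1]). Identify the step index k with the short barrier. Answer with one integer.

step 0: need L[0]=6 = 6; D[0]=6 ok
step 1: need max(L[1]=3,C[0]=9) = 9; D[1]=8 SHORT
step 2: need max(L[2]=9,C[1]=5) = 9; D[2]=9 ok
step 3: need max(L[3]=4,C[2]=9) = 9; D[3]=9 ok
step 4: need max(L[4]=9,C[3]=2) = 9; D[4]=9 ok
step 5: need max(L[5]=3,C[4]=3) = 3; D[5]=3 ok
step 6: need C[5]=5 = 5; D[6]=5 ok

hazard at step 1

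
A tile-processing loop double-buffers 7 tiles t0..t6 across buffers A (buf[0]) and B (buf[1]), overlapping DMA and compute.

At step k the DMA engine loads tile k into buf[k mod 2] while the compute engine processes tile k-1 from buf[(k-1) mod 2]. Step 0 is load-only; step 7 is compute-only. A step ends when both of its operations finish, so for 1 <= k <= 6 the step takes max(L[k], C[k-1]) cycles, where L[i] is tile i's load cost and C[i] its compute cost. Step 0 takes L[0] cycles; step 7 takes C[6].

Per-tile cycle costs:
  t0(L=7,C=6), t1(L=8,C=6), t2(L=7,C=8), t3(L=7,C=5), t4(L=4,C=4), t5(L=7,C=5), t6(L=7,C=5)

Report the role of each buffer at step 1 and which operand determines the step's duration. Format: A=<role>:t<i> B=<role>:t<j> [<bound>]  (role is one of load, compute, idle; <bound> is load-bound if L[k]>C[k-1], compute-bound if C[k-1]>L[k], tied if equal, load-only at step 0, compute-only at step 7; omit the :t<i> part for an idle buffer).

step 1: A=compute:t0 B=load:t1 [load-bound]

[0] DMA t0→A (7c) ∥ CU idle ⇒ 7c, clock 7
[1] DMA t1→B (8c) ∥ CU A:t0 (6c) ⇒ 8c, clock 15
[2] DMA t2→A (7c) ∥ CU B:t1 (6c) ⇒ 7c, clock 22
[3] DMA t3→B (7c) ∥ CU A:t2 (8c) ⇒ 8c, clock 30
[4] DMA t4→A (4c) ∥ CU B:t3 (5c) ⇒ 5c, clock 35
[5] DMA t5→B (7c) ∥ CU A:t4 (4c) ⇒ 7c, clock 42
[6] DMA t6→A (7c) ∥ CU B:t5 (5c) ⇒ 7c, clock 49
[7] DMA idle ∥ CU A:t6 (5c) ⇒ 5c, clock 54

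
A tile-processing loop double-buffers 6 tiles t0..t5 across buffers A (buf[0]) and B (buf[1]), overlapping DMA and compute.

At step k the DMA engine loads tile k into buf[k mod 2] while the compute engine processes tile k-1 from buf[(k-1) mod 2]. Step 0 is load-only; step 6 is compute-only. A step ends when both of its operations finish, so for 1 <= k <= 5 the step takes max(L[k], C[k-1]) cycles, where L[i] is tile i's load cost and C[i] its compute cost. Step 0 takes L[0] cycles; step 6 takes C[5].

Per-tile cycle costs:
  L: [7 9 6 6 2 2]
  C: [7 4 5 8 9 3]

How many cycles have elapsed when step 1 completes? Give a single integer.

k=0 load=t0/7c comp=- wait=7 total=7
k=1 load=t1/9c comp=t0/7c wait=9 total=16
k=2 load=t2/6c comp=t1/4c wait=6 total=22
k=3 load=t3/6c comp=t2/5c wait=6 total=28
k=4 load=t4/2c comp=t3/8c wait=8 total=36
k=5 load=t5/2c comp=t4/9c wait=9 total=45
k=6 load=- comp=t5/3c wait=3 total=48

end_cycle[1] = 16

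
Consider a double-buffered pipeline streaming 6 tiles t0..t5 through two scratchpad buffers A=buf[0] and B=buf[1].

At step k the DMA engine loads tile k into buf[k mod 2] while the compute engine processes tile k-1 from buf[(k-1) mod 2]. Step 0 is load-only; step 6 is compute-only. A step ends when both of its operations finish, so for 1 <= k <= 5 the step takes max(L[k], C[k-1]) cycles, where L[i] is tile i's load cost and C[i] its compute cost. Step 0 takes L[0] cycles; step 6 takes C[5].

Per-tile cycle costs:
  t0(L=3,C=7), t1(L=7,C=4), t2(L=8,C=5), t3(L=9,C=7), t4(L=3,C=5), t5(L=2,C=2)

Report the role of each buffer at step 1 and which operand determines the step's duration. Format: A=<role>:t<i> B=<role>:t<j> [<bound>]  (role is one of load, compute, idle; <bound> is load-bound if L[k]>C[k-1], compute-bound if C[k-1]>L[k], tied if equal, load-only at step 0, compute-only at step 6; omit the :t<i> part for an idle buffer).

step 1: A=compute:t0 B=load:t1 [tied]

  0. 3=3c; end=3; A:t0 B:-
  1. max(7,7)=7c; end=10; A:t0 B:t1
  2. max(8,4)=8c; end=18; A:t2 B:t1
  3. max(9,5)=9c; end=27; A:t2 B:t3
  4. max(3,7)=7c; end=34; A:t4 B:t3
  5. max(2,5)=5c; end=39; A:t4 B:t5
  6. 2=2c; end=41; A:t4 B:t5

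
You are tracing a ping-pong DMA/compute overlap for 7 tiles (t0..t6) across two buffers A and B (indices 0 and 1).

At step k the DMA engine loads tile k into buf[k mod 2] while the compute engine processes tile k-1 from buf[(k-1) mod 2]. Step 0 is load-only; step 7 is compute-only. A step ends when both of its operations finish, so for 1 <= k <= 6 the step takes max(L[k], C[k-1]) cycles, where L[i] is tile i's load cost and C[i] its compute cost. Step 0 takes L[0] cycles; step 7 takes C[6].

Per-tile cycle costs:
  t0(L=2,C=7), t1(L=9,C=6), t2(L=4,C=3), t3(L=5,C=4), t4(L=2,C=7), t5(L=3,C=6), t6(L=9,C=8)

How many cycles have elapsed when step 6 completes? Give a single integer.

end_cycle[6] = 42

step 0: L[0]=2 → dur=2, Σ=2 | A=load:t0 B=idle [load-only]
step 1: L[1]=9 C[0]=7 → dur=9, Σ=11 | A=compute:t0 B=load:t1 [load-bound]
step 2: L[2]=4 C[1]=6 → dur=6, Σ=17 | A=load:t2 B=compute:t1 [compute-bound]
step 3: L[3]=5 C[2]=3 → dur=5, Σ=22 | A=compute:t2 B=load:t3 [load-bound]
step 4: L[4]=2 C[3]=4 → dur=4, Σ=26 | A=load:t4 B=compute:t3 [compute-bound]
step 5: L[5]=3 C[4]=7 → dur=7, Σ=33 | A=compute:t4 B=load:t5 [compute-bound]
step 6: L[6]=9 C[5]=6 → dur=9, Σ=42 | A=load:t6 B=compute:t5 [load-bound]
step 7: C[6]=8 → dur=8, Σ=50 | A=compute:t6 B=idle [compute-only]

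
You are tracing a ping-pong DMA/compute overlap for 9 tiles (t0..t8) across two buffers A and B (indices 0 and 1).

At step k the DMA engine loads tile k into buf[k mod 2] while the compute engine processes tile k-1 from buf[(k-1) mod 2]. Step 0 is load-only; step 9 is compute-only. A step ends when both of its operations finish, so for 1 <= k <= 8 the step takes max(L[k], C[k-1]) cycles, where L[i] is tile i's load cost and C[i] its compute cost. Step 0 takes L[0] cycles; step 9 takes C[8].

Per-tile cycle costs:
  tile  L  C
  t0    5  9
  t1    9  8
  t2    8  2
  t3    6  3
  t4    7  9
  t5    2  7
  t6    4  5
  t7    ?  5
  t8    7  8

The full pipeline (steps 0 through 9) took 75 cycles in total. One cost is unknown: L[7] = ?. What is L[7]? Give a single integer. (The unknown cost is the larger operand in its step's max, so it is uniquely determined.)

L[7] = 9

step 0: dur = L[0]=5 = 5
step 1: dur = max(L[1]=9, C[0]=9) = 9
step 2: dur = max(L[2]=8, C[1]=8) = 8
step 3: dur = max(L[3]=6, C[2]=2) = 6
step 4: dur = max(L[4]=7, C[3]=3) = 7
step 5: dur = max(L[5]=2, C[4]=9) = 9
step 6: dur = max(L[6]=4, C[5]=7) = 7
step 7: dur = max(L[7]=?, C[6]=5) = L[7]  (unknown; binding)
step 8: dur = max(L[8]=7, C[7]=5) = 7
step 9: dur = C[8]=8 = 8
sum of known step durations = 66
dur[7] = total - known = 75 - 66 = 9
L[7] is the binding max in step 7, so L[7] = dur[7] = 9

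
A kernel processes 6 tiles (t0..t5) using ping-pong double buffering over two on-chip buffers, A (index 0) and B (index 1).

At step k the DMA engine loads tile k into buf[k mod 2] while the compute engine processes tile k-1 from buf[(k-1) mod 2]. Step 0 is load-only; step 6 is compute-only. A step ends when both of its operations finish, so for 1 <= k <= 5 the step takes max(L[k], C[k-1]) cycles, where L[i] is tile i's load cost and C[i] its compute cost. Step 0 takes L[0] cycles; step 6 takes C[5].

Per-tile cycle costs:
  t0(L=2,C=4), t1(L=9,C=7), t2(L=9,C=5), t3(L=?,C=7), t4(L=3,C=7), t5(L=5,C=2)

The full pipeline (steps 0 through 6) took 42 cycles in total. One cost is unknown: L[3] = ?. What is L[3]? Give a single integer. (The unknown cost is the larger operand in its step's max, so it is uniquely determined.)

L[3] = 6

step 0 → dur = L[0]=2 = 2
step 1 → dur = max(L[1]=9, C[0]=4) = 9
step 2 → dur = max(L[2]=9, C[1]=7) = 9
step 3 → dur = max(L[3]=?, C[2]=5) = L[3]  (unknown; binding)
step 4 → dur = max(L[4]=3, C[3]=7) = 7
step 5 → dur = max(L[5]=5, C[4]=7) = 7
step 6 → dur = C[5]=2 = 2
sum of known step durations = 36
dur[3] = total - known = 42 - 36 = 6
L[3] is the binding max in step 3, so L[3] = dur[3] = 6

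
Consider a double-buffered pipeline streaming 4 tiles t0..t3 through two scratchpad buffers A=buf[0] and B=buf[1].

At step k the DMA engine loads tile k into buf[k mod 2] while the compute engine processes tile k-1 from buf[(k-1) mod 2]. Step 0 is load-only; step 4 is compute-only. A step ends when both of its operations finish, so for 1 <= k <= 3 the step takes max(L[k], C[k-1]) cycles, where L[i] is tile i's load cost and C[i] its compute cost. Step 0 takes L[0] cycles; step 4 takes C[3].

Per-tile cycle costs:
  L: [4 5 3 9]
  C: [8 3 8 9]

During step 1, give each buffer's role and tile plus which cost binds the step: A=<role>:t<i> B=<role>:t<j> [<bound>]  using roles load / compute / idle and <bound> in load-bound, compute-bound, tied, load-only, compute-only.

step 0: L[0]=4 → dur=4, Σ=4 | A=load:t0 B=idle [load-only]
step 1: L[1]=5 C[0]=8 → dur=8, Σ=12 | A=compute:t0 B=load:t1 [compute-bound]
step 2: L[2]=3 C[1]=3 → dur=3, Σ=15 | A=load:t2 B=compute:t1 [tied]
step 3: L[3]=9 C[2]=8 → dur=9, Σ=24 | A=compute:t2 B=load:t3 [load-bound]
step 4: C[3]=9 → dur=9, Σ=33 | A=idle B=compute:t3 [compute-only]

step 1: A=compute:t0 B=load:t1 [compute-bound]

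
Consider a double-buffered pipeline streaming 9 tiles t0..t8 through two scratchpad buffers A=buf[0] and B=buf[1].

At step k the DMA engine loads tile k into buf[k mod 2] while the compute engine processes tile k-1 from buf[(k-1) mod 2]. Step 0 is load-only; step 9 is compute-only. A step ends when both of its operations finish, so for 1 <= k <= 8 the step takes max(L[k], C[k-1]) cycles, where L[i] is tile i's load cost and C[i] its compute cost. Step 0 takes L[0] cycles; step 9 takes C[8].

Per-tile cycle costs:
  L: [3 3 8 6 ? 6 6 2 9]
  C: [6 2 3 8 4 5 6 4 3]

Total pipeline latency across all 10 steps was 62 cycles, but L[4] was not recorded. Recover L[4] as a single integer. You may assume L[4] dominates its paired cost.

step 0 → dur = L[0]=3 = 3
step 1 → dur = max(L[1]=3, C[0]=6) = 6
step 2 → dur = max(L[2]=8, C[1]=2) = 8
step 3 → dur = max(L[3]=6, C[2]=3) = 6
step 4 → dur = max(L[4]=?, C[3]=8) = L[4]  (unknown; binding)
step 5 → dur = max(L[5]=6, C[4]=4) = 6
step 6 → dur = max(L[6]=6, C[5]=5) = 6
step 7 → dur = max(L[7]=2, C[6]=6) = 6
step 8 → dur = max(L[8]=9, C[7]=4) = 9
step 9 → dur = C[8]=3 = 3
sum of known step durations = 53
dur[4] = total - known = 62 - 53 = 9
L[4] is the binding max in step 4, so L[4] = dur[4] = 9

L[4] = 9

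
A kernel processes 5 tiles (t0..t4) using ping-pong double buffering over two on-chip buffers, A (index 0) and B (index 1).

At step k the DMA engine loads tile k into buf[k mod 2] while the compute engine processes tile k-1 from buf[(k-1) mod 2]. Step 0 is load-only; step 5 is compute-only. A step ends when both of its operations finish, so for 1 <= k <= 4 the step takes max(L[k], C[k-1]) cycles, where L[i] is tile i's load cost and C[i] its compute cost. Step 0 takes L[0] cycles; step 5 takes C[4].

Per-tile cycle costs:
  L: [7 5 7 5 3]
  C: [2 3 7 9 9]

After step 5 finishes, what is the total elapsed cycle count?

end_cycle[5] = 44

k=0 load=t0/7c comp=- wait=7 total=7
k=1 load=t1/5c comp=t0/2c wait=5 total=12
k=2 load=t2/7c comp=t1/3c wait=7 total=19
k=3 load=t3/5c comp=t2/7c wait=7 total=26
k=4 load=t4/3c comp=t3/9c wait=9 total=35
k=5 load=- comp=t4/9c wait=9 total=44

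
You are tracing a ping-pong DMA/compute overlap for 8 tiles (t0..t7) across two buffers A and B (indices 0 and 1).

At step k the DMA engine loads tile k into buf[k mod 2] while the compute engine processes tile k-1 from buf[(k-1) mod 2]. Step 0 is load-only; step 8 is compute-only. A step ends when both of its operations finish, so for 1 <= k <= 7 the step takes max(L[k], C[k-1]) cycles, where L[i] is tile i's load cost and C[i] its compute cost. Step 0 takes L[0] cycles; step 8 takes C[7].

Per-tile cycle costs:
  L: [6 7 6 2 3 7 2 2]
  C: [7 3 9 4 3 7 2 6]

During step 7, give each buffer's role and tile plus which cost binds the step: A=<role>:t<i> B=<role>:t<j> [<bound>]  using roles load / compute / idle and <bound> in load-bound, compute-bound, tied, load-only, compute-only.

step 7: A=compute:t6 B=load:t7 [tied]

  0. 6=6c; end=6; A:t0 B:-
  1. max(7,7)=7c; end=13; A:t0 B:t1
  2. max(6,3)=6c; end=19; A:t2 B:t1
  3. max(2,9)=9c; end=28; A:t2 B:t3
  4. max(3,4)=4c; end=32; A:t4 B:t3
  5. max(7,3)=7c; end=39; A:t4 B:t5
  6. max(2,7)=7c; end=46; A:t6 B:t5
  7. max(2,2)=2c; end=48; A:t6 B:t7
  8. 6=6c; end=54; A:t6 B:t7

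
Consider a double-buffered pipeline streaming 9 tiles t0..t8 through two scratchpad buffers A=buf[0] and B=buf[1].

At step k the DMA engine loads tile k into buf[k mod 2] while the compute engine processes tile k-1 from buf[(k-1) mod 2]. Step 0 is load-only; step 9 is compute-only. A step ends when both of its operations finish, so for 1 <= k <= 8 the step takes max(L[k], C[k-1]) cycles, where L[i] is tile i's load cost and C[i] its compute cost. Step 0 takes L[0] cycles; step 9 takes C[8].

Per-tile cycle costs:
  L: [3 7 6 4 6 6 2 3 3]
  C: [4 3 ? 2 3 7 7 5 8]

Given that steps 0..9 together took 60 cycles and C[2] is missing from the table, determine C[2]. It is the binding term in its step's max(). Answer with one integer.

step 0 | dur = L[0]=3 = 3
step 1 | dur = max(L[1]=7, C[0]=4) = 7
step 2 | dur = max(L[2]=6, C[1]=3) = 6
step 3 | dur = max(L[3]=4, C[2]=?) = C[2]  (unknown; binding)
step 4 | dur = max(L[4]=6, C[3]=2) = 6
step 5 | dur = max(L[5]=6, C[4]=3) = 6
step 6 | dur = max(L[6]=2, C[5]=7) = 7
step 7 | dur = max(L[7]=3, C[6]=7) = 7
step 8 | dur = max(L[8]=3, C[7]=5) = 5
step 9 | dur = C[8]=8 = 8
sum of known step durations = 55
dur[3] = total - known = 60 - 55 = 5
C[2] is the binding max in step 3, so C[2] = dur[3] = 5

C[2] = 5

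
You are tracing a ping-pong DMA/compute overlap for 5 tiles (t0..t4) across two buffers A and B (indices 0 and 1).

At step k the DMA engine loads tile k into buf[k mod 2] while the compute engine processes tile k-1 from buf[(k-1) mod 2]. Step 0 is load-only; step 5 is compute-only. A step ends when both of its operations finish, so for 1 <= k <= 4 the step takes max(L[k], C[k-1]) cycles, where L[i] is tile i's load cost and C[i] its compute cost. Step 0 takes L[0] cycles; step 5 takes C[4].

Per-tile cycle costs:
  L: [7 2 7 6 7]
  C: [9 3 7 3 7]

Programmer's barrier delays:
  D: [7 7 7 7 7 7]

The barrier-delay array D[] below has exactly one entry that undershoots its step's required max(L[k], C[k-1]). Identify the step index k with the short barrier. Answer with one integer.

[0] required=L[0]=7=7 vs D=7 ok
[1] required=max(L[1]=2,C[0]=9)=9 vs D=7 SHORT
[2] required=max(L[2]=7,C[1]=3)=7 vs D=7 ok
[3] required=max(L[3]=6,C[2]=7)=7 vs D=7 ok
[4] required=max(L[4]=7,C[3]=3)=7 vs D=7 ok
[5] required=C[4]=7=7 vs D=7 ok

hazard at step 1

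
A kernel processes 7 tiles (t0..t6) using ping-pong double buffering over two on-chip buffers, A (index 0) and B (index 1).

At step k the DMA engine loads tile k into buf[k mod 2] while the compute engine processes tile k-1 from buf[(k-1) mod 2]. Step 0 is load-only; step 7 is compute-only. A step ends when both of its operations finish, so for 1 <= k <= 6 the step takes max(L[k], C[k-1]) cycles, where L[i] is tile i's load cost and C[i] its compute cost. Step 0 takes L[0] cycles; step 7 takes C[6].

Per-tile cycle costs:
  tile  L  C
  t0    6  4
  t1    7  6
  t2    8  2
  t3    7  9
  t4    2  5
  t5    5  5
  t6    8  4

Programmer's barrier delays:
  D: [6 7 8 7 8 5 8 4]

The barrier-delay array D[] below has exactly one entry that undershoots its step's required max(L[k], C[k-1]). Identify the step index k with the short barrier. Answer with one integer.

[0] required=L[0]=6=6 vs D=6 ok
[1] required=max(L[1]=7,C[0]=4)=7 vs D=7 ok
[2] required=max(L[2]=8,C[1]=6)=8 vs D=8 ok
[3] required=max(L[3]=7,C[2]=2)=7 vs D=7 ok
[4] required=max(L[4]=2,C[3]=9)=9 vs D=8 SHORT
[5] required=max(L[5]=5,C[4]=5)=5 vs D=5 ok
[6] required=max(L[6]=8,C[5]=5)=8 vs D=8 ok
[7] required=C[6]=4=4 vs D=4 ok

hazard at step 4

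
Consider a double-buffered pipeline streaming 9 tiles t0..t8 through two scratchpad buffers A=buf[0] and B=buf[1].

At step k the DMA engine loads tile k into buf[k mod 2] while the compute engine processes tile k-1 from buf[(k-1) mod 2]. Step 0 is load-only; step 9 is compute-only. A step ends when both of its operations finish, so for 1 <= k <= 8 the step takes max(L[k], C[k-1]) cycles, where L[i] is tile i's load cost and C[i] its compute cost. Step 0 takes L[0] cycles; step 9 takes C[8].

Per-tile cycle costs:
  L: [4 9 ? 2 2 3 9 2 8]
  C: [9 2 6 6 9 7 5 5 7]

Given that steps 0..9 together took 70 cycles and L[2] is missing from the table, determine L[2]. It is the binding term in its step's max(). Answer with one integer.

L[2] = 7

step 0: dur = L[0]=4 = 4
step 1: dur = max(L[1]=9, C[0]=9) = 9
step 2: dur = max(L[2]=?, C[1]=2) = L[2]  (unknown; binding)
step 3: dur = max(L[3]=2, C[2]=6) = 6
step 4: dur = max(L[4]=2, C[3]=6) = 6
step 5: dur = max(L[5]=3, C[4]=9) = 9
step 6: dur = max(L[6]=9, C[5]=7) = 9
step 7: dur = max(L[7]=2, C[6]=5) = 5
step 8: dur = max(L[8]=8, C[7]=5) = 8
step 9: dur = C[8]=7 = 7
sum of known step durations = 63
dur[2] = total - known = 70 - 63 = 7
L[2] is the binding max in step 2, so L[2] = dur[2] = 7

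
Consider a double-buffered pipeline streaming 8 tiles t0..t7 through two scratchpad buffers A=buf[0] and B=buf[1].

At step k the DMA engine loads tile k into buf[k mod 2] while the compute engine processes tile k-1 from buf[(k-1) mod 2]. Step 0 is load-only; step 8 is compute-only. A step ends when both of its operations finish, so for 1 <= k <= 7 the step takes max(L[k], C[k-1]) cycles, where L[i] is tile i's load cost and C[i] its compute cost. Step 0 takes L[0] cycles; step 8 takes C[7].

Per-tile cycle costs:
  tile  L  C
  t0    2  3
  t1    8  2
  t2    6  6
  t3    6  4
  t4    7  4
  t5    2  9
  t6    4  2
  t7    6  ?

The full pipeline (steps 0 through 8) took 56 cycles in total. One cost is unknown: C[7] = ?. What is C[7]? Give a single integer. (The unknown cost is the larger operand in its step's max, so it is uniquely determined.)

C[7] = 8

step 0 | dur = L[0]=2 = 2
step 1 | dur = max(L[1]=8, C[0]=3) = 8
step 2 | dur = max(L[2]=6, C[1]=2) = 6
step 3 | dur = max(L[3]=6, C[2]=6) = 6
step 4 | dur = max(L[4]=7, C[3]=4) = 7
step 5 | dur = max(L[5]=2, C[4]=4) = 4
step 6 | dur = max(L[6]=4, C[5]=9) = 9
step 7 | dur = max(L[7]=6, C[6]=2) = 6
step 8 | dur = C[7]=? = C[7]  (unknown; binding)
sum of known step durations = 48
dur[8] = total - known = 56 - 48 = 8
C[7] is the binding max in step 8, so C[7] = dur[8] = 8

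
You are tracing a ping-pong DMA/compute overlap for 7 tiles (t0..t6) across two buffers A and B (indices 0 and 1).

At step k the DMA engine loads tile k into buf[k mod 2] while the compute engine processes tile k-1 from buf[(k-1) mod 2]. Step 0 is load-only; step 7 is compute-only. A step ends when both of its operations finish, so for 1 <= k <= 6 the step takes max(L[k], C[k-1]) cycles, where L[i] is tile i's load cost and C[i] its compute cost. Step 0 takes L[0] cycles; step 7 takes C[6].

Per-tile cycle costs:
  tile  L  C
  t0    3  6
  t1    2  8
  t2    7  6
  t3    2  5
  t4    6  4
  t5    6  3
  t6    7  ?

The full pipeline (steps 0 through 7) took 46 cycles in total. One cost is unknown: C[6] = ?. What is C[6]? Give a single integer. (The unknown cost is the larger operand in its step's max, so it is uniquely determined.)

C[6] = 4

step 0 = dur = L[0]=3 = 3
step 1 = dur = max(L[1]=2, C[0]=6) = 6
step 2 = dur = max(L[2]=7, C[1]=8) = 8
step 3 = dur = max(L[3]=2, C[2]=6) = 6
step 4 = dur = max(L[4]=6, C[3]=5) = 6
step 5 = dur = max(L[5]=6, C[4]=4) = 6
step 6 = dur = max(L[6]=7, C[5]=3) = 7
step 7 = dur = C[6]=? = C[6]  (unknown; binding)
sum of known step durations = 42
dur[7] = total - known = 46 - 42 = 4
C[6] is the binding max in step 7, so C[6] = dur[7] = 4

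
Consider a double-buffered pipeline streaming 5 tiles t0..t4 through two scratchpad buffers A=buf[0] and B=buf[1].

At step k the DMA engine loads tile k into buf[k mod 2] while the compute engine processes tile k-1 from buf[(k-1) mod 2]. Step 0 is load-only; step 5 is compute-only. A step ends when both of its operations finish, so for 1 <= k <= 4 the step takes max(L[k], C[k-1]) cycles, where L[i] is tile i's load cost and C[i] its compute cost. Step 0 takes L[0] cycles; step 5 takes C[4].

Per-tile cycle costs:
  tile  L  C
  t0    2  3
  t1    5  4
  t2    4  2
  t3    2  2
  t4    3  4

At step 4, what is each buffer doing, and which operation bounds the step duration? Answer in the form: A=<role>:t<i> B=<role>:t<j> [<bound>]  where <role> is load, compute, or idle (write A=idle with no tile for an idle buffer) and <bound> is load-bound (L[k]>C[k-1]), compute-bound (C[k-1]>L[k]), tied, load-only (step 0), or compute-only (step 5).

step 4: A=load:t4 B=compute:t3 [load-bound]

step 0: L[0]=2 → dur=2, Σ=2 | A=load:t0 B=idle [load-only]
step 1: L[1]=5 C[0]=3 → dur=5, Σ=7 | A=compute:t0 B=load:t1 [load-bound]
step 2: L[2]=4 C[1]=4 → dur=4, Σ=11 | A=load:t2 B=compute:t1 [tied]
step 3: L[3]=2 C[2]=2 → dur=2, Σ=13 | A=compute:t2 B=load:t3 [tied]
step 4: L[4]=3 C[3]=2 → dur=3, Σ=16 | A=load:t4 B=compute:t3 [load-bound]
step 5: C[4]=4 → dur=4, Σ=20 | A=compute:t4 B=idle [compute-only]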